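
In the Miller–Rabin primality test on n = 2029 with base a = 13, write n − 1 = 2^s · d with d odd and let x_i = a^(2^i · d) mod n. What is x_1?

n − 1 = 2028 = 2^2 · 507, so s = 2 and d = 507.
x_0 = 13^507 mod 2029 = 1.
x_1 = 1^2 mod 2029 = 1.

1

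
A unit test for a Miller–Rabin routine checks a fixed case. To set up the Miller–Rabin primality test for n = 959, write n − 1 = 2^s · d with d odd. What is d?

Halving: 958 → 479; 479 is odd.
So 958 = 2^1 · 479.

479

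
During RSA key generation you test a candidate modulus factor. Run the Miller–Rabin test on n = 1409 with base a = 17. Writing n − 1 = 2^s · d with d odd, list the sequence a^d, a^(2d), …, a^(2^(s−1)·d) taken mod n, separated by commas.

1332, 293, 1309, 137, 452, 1408, 1

n − 1 = 1408 = 2^7 · 11, so s = 7 and d = 11.
x_0 = 17^11 mod 1409 = 1332.
x_1 = 1332^2 mod 1409 = 293.
x_2 = 293^2 mod 1409 = 1309.
x_3 = 1309^2 mod 1409 = 137.
x_4 = 137^2 mod 1409 = 452.
x_5 = 452^2 mod 1409 = 1408.
x_6 = 1408^2 mod 1409 = 1.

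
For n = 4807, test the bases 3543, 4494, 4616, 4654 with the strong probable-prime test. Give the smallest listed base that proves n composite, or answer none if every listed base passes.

n − 1 = 4806 = 2^1 · 2403, so s = 1 and d = 2403.
Base 3543: x_0 = 3543^2403 mod 4807 = 1. x_0 = 1, so 3543 is not a witness.
Base 4494: x_0 = 4494^2403 mod 4807 = 3780. x_0 ∉ {1, 4806} and s = 1, so 4494 is a Miller–Rabin witness and 4807 is composite.
Base 4616: x_0 = 4616^2403 mod 4807 = 2697. x_0 ∉ {1, 4806} and s = 1, so 4616 is a Miller–Rabin witness and 4807 is composite.
Base 4654: x_0 = 4654^2403 mod 4807 = 683. x_0 ∉ {1, 4806} and s = 1, so 4654 is a Miller–Rabin witness and 4807 is composite.
The smallest witness among the given bases is 4494.

4494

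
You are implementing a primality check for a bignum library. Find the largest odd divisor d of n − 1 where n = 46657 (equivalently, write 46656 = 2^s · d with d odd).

Halving: 46656 → 23328 → 11664 → 5832 → 2916 → 1458 → 729; 729 is odd.
So 46656 = 2^6 · 729.

729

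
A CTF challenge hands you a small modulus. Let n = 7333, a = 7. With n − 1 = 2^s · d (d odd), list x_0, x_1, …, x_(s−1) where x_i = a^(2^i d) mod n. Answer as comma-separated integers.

7332, 1

n − 1 = 7332 = 2^2 · 1833, so s = 2 and d = 1833.
x_0 = 7^1833 mod 7333 = 7332.
x_1 = 7332^2 mod 7333 = 1.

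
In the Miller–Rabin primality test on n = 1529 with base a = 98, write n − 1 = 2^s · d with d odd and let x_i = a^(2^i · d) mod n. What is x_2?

n − 1 = 1528 = 2^3 · 191, so s = 3 and d = 191.
x_0 = 98^191 mod 1529 = 1319.
x_1 = 1319^2 mod 1529 = 1288.
x_2 = 1288^2 mod 1529 = 1508.

1508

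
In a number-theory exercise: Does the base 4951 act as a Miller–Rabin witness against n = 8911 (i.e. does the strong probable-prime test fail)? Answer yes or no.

n − 1 = 8910 = 2^1 · 4455, so s = 1 and d = 4455.
By repeated squaring, 4951^4455 ≡ 1 (mod 8911).
x_0 = 4951^4455 mod 8911 = 1.
x_0 = 1, so 4951 is not a witness.

no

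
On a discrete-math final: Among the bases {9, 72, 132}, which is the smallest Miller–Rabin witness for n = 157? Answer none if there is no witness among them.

n − 1 = 156 = 2^2 · 39, so s = 2 and d = 39.
Base 9: x_0 = 9^39 mod 157 = 1. x_0 = 1, so 9 is not a witness.
Base 72: x_0 = 72^39 mod 157 = 28. x_0 is neither 1 nor 156, so continue squaring. x_1 = 28^2 mod 157 = 156. x_1 ≡ −1, so 72 is not a witness.
Base 132: x_0 = 132^39 mod 157 = 1. x_0 = 1, so 132 is not a witness.
No listed base is a witness for 157.

none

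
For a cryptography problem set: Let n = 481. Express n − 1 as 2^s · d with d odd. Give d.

Halving: 480 → 240 → 120 → 60 → 30 → 15; 15 is odd.
So 480 = 2^5 · 15.

15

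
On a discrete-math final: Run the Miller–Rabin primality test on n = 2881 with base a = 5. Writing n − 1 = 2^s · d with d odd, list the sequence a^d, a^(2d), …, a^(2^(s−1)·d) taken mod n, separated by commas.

n − 1 = 2880 = 2^6 · 45, so s = 6 and d = 45.
x_0 = 5^45 mod 2881 = 340.
x_1 = 340^2 mod 2881 = 360.
x_2 = 360^2 mod 2881 = 2836.
x_3 = 2836^2 mod 2881 = 2025.
x_4 = 2025^2 mod 2881 = 962.
x_5 = 962^2 mod 2881 = 643.

340, 360, 2836, 2025, 962, 643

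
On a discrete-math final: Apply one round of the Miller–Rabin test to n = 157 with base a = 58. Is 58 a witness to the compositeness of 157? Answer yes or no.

no

n − 1 = 156 = 2^2 · 39, so s = 2 and d = 39.
x_0 = 58^39 mod 157 = 156.
x_0 = 156 ≡ −1, so 58 is not a witness.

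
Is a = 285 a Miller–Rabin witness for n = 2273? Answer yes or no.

n − 1 = 2272 = 2^5 · 71, so s = 5 and d = 71.
x_0 = 285^71 mod 2273 = 1493.
x_0 is neither 1 nor 2272, so continue squaring.
x_1 = 1493^2 mod 2273 = 1509.
x_2 = 1509^2 mod 2273 = 1808.
x_3 = 1808^2 mod 2273 = 290.
x_4 = 290^2 mod 2273 = 2272.
x_4 ≡ −1, so 285 is not a witness.

no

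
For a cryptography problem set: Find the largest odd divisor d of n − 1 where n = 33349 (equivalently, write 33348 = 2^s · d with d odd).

8337

Halving: 33348 → 16674 → 8337; 8337 is odd.
So 33348 = 2^2 · 8337.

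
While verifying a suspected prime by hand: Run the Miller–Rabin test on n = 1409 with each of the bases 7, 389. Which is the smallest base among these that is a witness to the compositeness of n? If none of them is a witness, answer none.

none

n − 1 = 1408 = 2^7 · 11, so s = 7 and d = 11.
Base 7: x_0 = 7^11 mod 1409 = 957. x_0 is neither 1 nor 1408, so continue squaring. x_1 = 957^2 mod 1409 = 1408. x_1 ≡ −1, so 7 is not a witness.
Base 389: x_0 = 389^11 mod 1409 = 1003. x_0 is neither 1 nor 1408, so continue squaring. x_1 = 1003^2 mod 1409 = 1392. x_2 = 1392^2 mod 1409 = 289. x_3 = 289^2 mod 1409 = 390. x_4 = 390^2 mod 1409 = 1337. x_5 = 1337^2 mod 1409 = 957. x_6 = 957^2 mod 1409 = 1408. x_6 ≡ −1, so 389 is not a witness.
No listed base is a witness for 1409.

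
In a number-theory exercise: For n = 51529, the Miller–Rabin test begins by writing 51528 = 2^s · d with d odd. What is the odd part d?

Halving: 51528 → 25764 → 12882 → 6441; 6441 is odd.
So 51528 = 2^3 · 6441.

6441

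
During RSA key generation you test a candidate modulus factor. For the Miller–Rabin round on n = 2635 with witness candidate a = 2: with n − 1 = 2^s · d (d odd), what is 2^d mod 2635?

n − 1 = 2634 = 2^1 · 1317, so s = 1 and d = 1317.
2^1317 mod 2635 = 1647.

1647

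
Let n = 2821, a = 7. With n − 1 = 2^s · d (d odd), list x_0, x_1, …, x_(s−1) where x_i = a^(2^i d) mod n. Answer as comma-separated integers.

931, 714

n − 1 = 2820 = 2^2 · 705, so s = 2 and d = 705.
x_0 = 7^705 mod 2821 = 931.
x_1 = 931^2 mod 2821 = 714.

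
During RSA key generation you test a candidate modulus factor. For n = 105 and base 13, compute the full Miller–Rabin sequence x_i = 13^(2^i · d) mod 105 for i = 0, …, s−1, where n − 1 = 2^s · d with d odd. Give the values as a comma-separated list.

13, 64, 1

n − 1 = 104 = 2^3 · 13, so s = 3 and d = 13.
x_0 = 13^13 mod 105 = 13.
x_1 = 13^2 mod 105 = 64.
x_2 = 64^2 mod 105 = 1.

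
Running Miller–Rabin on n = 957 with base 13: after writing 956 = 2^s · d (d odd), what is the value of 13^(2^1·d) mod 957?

n − 1 = 956 = 2^2 · 239, so s = 2 and d = 239.
x_0 = 13^239 mod 957 = 622.
x_1 = 622^2 mod 957 = 256.

256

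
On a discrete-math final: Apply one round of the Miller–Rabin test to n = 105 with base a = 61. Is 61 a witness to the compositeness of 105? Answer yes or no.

yes

n − 1 = 104 = 2^3 · 13, so s = 3 and d = 13.
x_0 = 61^13 mod 105 = 61.
x_0 is neither 1 nor 104, so continue squaring.
x_1 = 61^2 mod 105 = 46.
x_2 = 46^2 mod 105 = 16.
Reached i = s−1 = 2 without hitting −1: 61 is a Miller–Rabin witness and 105 is composite.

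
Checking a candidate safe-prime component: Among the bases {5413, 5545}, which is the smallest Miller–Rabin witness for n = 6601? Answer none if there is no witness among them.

none

n − 1 = 6600 = 2^3 · 825, so s = 3 and d = 825.
Base 5413: x_0 = 5413^825 mod 6601 = 1. x_0 = 1, so 5413 is not a witness.
Base 5545: x_0 = 5545^825 mod 6601 = 1. x_0 = 1, so 5545 is not a witness.
No listed base is a witness for 6601.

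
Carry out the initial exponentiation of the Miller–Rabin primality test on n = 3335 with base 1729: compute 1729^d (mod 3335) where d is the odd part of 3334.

2969

n − 1 = 3334 = 2^1 · 1667, so s = 1 and d = 1667.
Repeated squaring mod 3335: 1729^1 ≡ 1729, 1729^2 ≡ 1281, 1729^4 ≡ 141, 1729^8 ≡ 3206, 1729^16 ≡ 3301, 1729^32 ≡ 1156, 1729^64 ≡ 2336, 1729^128 ≡ 836, 1729^256 ≡ 1881, 1729^512 ≡ 3061, 1729^1024 ≡ 1706.
1667 = 1024 + 512 + 128 + 2 + 1, so 1729^1667 ≡ 1706·3061·836·1281·1729 ≡ 2969 (mod 3335).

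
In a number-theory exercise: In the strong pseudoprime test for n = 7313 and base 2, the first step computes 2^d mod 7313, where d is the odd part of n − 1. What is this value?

n − 1 = 7312 = 2^4 · 457, so s = 4 and d = 457.
Repeated squaring mod 7313: 2^1 ≡ 2, 2^2 ≡ 4, 2^4 ≡ 16, 2^8 ≡ 256, 2^16 ≡ 7032, 2^32 ≡ 5831, 2^64 ≡ 2424, 2^128 ≡ 3437, 2^256 ≡ 2474.
457 = 256 + 128 + 64 + 8 + 1, so 2^457 ≡ 2474·3437·2424·256·2 ≡ 5897 (mod 7313).

5897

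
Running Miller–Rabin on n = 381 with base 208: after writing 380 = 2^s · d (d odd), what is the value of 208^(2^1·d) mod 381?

208

n − 1 = 380 = 2^2 · 95, so s = 2 and d = 95.
Repeated squaring mod 381: 208^1 ≡ 208, 208^2 ≡ 211, 208^4 ≡ 325, 208^8 ≡ 88, 208^16 ≡ 124, 208^32 ≡ 136, 208^64 ≡ 208.
95 = 64 + 16 + 8 + 4 + 2 + 1, so 208^95 ≡ 208·124·88·325·211·208 ≡ 136 (mod 381).
x_0 = 136.
x_1 = 136^2 mod 381 = 208.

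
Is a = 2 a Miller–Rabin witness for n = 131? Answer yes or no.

n − 1 = 130 = 2^1 · 65, so s = 1 and d = 65.
Repeated squaring mod 131: 2^1 ≡ 2, 2^2 ≡ 4, 2^4 ≡ 16, 2^8 ≡ 125, 2^16 ≡ 36, 2^32 ≡ 117, 2^64 ≡ 65.
65 = 64 + 1, so 2^65 ≡ 65·2 ≡ 130 (mod 131).
x_0 = 2^65 mod 131 = 130.
x_0 = 130 ≡ −1, so 2 is not a witness.

no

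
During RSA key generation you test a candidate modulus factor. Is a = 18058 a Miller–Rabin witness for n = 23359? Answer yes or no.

n − 1 = 23358 = 2^1 · 11679, so s = 1 and d = 11679.
x_0 = 18058^11679 mod 23359 = 22651.
x_0 ∉ {1, 23358} and s = 1, so 18058 is a Miller–Rabin witness and 23359 is composite.

yes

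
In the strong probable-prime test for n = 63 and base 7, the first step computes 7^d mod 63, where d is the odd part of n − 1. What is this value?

n − 1 = 62 = 2^1 · 31, so s = 1 and d = 31.
7^31 mod 63 = 7.

7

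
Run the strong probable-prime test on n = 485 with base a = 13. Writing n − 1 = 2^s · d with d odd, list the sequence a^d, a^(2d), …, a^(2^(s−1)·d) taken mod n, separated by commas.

n − 1 = 484 = 2^2 · 121, so s = 2 and d = 121.
x_0 = 13^121 mod 485 = 383.
x_1 = 383^2 mod 485 = 219.

383, 219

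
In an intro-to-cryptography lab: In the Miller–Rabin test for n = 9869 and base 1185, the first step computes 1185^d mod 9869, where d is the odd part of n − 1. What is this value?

n − 1 = 9868 = 2^2 · 2467, so s = 2 and d = 2467.
Repeated squaring mod 9869: 1185^1 ≡ 1185, 1185^2 ≡ 2827, 1185^4 ≡ 7908, 1185^8 ≡ 6480, 1185^16 ≡ 7674, 1185^32 ≡ 1953, 1185^64 ≡ 4775, 1185^128 ≡ 3235, 1185^256 ≡ 4085, 1185^512 ≡ 8615, 1185^1024 ≡ 3345, 1185^2048 ≡ 7448.
2467 = 2048 + 256 + 128 + 32 + 2 + 1, so 1185^2467 ≡ 7448·4085·3235·1953·2827·1185 ≡ 2211 (mod 9869).

2211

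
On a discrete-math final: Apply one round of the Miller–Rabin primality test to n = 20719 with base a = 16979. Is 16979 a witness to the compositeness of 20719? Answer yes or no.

no

n − 1 = 20718 = 2^1 · 10359, so s = 1 and d = 10359.
Repeated squaring mod 20719: 16979^1 ≡ 16979, 16979^2 ≡ 2275, 16979^4 ≡ 16594, 16979^8 ≡ 5326, 16979^16 ≡ 1965, 16979^32 ≡ 7491, 16979^64 ≡ 8029, 16979^128 ≡ 8032, 16979^256 ≡ 14777, 16979^512 ≡ 2188, 16979^1024 ≡ 1255, 16979^2048 ≡ 381, 16979^4096 ≡ 128, 16979^8192 ≡ 16384.
10359 = 8192 + 2048 + 64 + 32 + 16 + 4 + 2 + 1, so 16979^10359 ≡ 16384·381·8029·7491·1965·16594·2275·16979 ≡ 20718 (mod 20719).
x_0 = 16979^10359 mod 20719 = 20718.
x_0 = 20718 ≡ −1, so 16979 is not a witness.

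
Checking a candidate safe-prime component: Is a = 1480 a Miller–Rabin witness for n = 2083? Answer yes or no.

no

n − 1 = 2082 = 2^1 · 1041, so s = 1 and d = 1041.
x_0 = 1480^1041 mod 2083 = 1.
x_0 = 1, so 1480 is not a witness.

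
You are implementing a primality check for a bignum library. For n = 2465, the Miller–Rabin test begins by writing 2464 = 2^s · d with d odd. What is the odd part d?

Halving: 2464 → 1232 → 616 → 308 → 154 → 77; 77 is odd.
So 2464 = 2^5 · 77.

77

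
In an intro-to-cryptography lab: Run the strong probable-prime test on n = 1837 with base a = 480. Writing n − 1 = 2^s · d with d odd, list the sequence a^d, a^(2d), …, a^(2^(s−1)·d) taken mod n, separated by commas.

1141, 1285

n − 1 = 1836 = 2^2 · 459, so s = 2 and d = 459.
x_0 = 480^459 mod 1837 = 1141.
x_1 = 1141^2 mod 1837 = 1285.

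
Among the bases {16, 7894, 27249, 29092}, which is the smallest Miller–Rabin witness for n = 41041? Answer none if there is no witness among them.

7894

n − 1 = 41040 = 2^4 · 2565, so s = 4 and d = 2565.
Base 16: x_0 = 16^2565 mod 41041 = 1. x_0 = 1, so 16 is not a witness.
Base 7894: x_0 = 7894^2565 mod 41041 = 21867. x_0 is neither 1 nor 41040, so continue squaring. x_1 = 21867^2 mod 41041 = 38039. x_2 = 38039^2 mod 41041 = 24025. x_3 = 24025^2 mod 41041 = 1. x_3 = 1 but x_2 ≠ ±1, a nontrivial square root of 1 — 7894 is a witness and 41041 is composite.
Base 27249: x_0 = 27249^2565 mod 41041 = 37883. x_0 is neither 1 nor 41040, so continue squaring. x_1 = 37883^2 mod 41041 = 1. x_1 = 1 but x_0 ≠ ±1, a nontrivial square root of 1 — 27249 is a witness and 41041 is composite.
Base 29092: x_0 = 29092^2565 mod 41041 = 18039. x_0 is neither 1 nor 41040, so continue squaring. x_1 = 18039^2 mod 41041 = 32473. x_2 = 32473^2 mod 41041 = 29316. x_3 = 29316^2 mod 41041 = 29316. Reached i = s−1 = 3 without hitting −1: 29092 is a Miller–Rabin witness and 41041 is composite.
The smallest witness among the given bases is 7894.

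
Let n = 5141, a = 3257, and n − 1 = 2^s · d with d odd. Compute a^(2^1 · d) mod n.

3564

n − 1 = 5140 = 2^2 · 1285, so s = 2 and d = 1285.
Repeated squaring mod 5141: 3257^1 ≡ 3257, 3257^2 ≡ 2166, 3257^4 ≡ 2964, 3257^8 ≡ 4468, 3257^16 ≡ 521, 3257^32 ≡ 4109, 3257^64 ≡ 837, 3257^128 ≡ 1393, 3257^256 ≡ 2292, 3257^512 ≡ 4303, 3257^1024 ≡ 3068.
1285 = 1024 + 256 + 4 + 1, so 3257^1285 ≡ 3068·2292·2964·3257 ≡ 3990 (mod 5141).
x_0 = 3990.
x_1 = 3990^2 mod 5141 = 3564.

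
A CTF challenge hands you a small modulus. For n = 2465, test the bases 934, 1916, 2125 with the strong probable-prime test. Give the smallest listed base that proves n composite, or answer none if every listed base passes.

1916

n − 1 = 2464 = 2^5 · 77, so s = 5 and d = 77.
Base 934: x_0 = 934^77 mod 2465 = 2464. x_0 = 2464 ≡ −1, so 934 is not a witness.
Base 1916: x_0 = 1916^77 mod 2465 = 626. x_0 is neither 1 nor 2464, so continue squaring. x_1 = 626^2 mod 2465 = 2406. x_2 = 2406^2 mod 2465 = 1016. x_3 = 1016^2 mod 2465 = 1886. x_4 = 1886^2 mod 2465 = 1. x_4 = 1 but x_3 ≠ ±1, a nontrivial square root of 1 — 1916 is a witness and 2465 is composite.
Base 2125: x_0 = 2125^77 mod 2465 = 1955. x_0 is neither 1 nor 2464, so continue squaring. x_1 = 1955^2 mod 2465 = 1275. x_2 = 1275^2 mod 2465 = 1190. x_3 = 1190^2 mod 2465 = 1190. x_4 = 1190^2 mod 2465 = 1190. Reached i = s−1 = 4 without hitting −1: 2125 is a Miller–Rabin witness and 2465 is composite.
The smallest witness among the given bases is 1916.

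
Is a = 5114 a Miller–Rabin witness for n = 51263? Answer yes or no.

no

n − 1 = 51262 = 2^1 · 25631, so s = 1 and d = 25631.
x_0 = 5114^25631 mod 51263 = 51262.
x_0 = 51262 ≡ −1, so 5114 is not a witness.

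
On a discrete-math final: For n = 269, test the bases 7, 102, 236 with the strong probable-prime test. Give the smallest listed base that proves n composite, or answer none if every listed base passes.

n − 1 = 268 = 2^2 · 67, so s = 2 and d = 67.
Base 7: x_0 = 7^67 mod 269 = 82. x_0 is neither 1 nor 268, so continue squaring. x_1 = 82^2 mod 269 = 268. x_1 ≡ −1, so 7 is not a witness.
Base 102: x_0 = 102^67 mod 269 = 82. x_0 is neither 1 nor 268, so continue squaring. x_1 = 82^2 mod 269 = 268. x_1 ≡ −1, so 102 is not a witness.
Base 236: x_0 = 236^67 mod 269 = 187. x_0 is neither 1 nor 268, so continue squaring. x_1 = 187^2 mod 269 = 268. x_1 ≡ −1, so 236 is not a witness.
No listed base is a witness for 269.

none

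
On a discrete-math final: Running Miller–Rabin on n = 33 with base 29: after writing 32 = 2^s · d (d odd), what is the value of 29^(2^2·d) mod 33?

25

n − 1 = 32 = 2^5 · 1, so s = 5 and d = 1.
x_0 = 29^1 mod 33 = 29.
x_1 = 29^2 mod 33 = 16.
x_2 = 16^2 mod 33 = 25.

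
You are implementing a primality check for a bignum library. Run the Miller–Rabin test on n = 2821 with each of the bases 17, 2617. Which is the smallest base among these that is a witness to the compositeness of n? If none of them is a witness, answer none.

none

n − 1 = 2820 = 2^2 · 705, so s = 2 and d = 705.
Base 17: x_0 = 17^705 mod 2821 = 2820. x_0 = 2820 ≡ −1, so 17 is not a witness.
Base 2617: x_0 = 2617^705 mod 2821 = 2820. x_0 = 2820 ≡ −1, so 2617 is not a witness.
No listed base is a witness for 2821.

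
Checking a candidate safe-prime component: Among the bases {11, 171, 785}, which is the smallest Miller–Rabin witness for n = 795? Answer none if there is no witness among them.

11

n − 1 = 794 = 2^1 · 397, so s = 1 and d = 397.
Base 11: x_0 = 11^397 mod 795 = 131. x_0 ∉ {1, 794} and s = 1, so 11 is a Miller–Rabin witness and 795 is composite.
Base 171: x_0 = 171^397 mod 795 = 591. x_0 ∉ {1, 794} and s = 1, so 171 is a Miller–Rabin witness and 795 is composite.
Base 785: x_0 = 785^397 mod 795 = 305. x_0 ∉ {1, 794} and s = 1, so 785 is a Miller–Rabin witness and 795 is composite.
The smallest witness among the given bases is 11.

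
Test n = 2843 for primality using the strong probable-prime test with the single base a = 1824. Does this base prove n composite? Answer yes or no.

no

n − 1 = 2842 = 2^1 · 1421, so s = 1 and d = 1421.
x_0 = 1824^1421 mod 2843 = 2842.
x_0 = 2842 ≡ −1, so 1824 is not a witness.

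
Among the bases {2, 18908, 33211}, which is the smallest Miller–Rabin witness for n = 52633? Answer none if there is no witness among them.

n − 1 = 52632 = 2^3 · 6579, so s = 3 and d = 6579.
Base 2: x_0 = 2^6579 mod 52633 = 1. x_0 = 1, so 2 is not a witness.
Base 18908: x_0 = 18908^6579 mod 52633 = 1. x_0 = 1, so 18908 is not a witness.
Base 33211: x_0 = 33211^6579 mod 52633 = 52632. x_0 = 52632 ≡ −1, so 33211 is not a witness.
No listed base is a witness for 52633.

none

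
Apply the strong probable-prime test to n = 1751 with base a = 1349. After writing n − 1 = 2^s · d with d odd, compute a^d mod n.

22

n − 1 = 1750 = 2^1 · 875, so s = 1 and d = 875.
1349^875 mod 1751 = 22.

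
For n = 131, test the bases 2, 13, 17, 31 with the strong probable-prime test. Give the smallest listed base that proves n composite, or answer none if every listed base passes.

none

n − 1 = 130 = 2^1 · 65, so s = 1 and d = 65.
Base 2: x_0 = 2^65 mod 131 = 130. x_0 = 130 ≡ −1, so 2 is not a witness.
Base 13: x_0 = 13^65 mod 131 = 1. x_0 = 1, so 13 is not a witness.
Base 17: x_0 = 17^65 mod 131 = 130. x_0 = 130 ≡ −1, so 17 is not a witness.
Base 31: x_0 = 31^65 mod 131 = 130. x_0 = 130 ≡ −1, so 31 is not a witness.
No listed base is a witness for 131.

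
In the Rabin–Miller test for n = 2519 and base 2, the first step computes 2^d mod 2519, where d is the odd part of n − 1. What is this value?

655

n − 1 = 2518 = 2^1 · 1259, so s = 1 and d = 1259.
2^1259 mod 2519 = 655.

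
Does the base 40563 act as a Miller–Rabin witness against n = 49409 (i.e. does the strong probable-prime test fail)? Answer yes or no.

no

n − 1 = 49408 = 2^8 · 193, so s = 8 and d = 193.
x_0 = 40563^193 mod 49409 = 30896.
x_0 is neither 1 nor 49408, so continue squaring.
x_1 = 30896^2 mod 49409 = 30345.
x_2 = 30345^2 mod 49409 = 32901.
x_3 = 32901^2 mod 49409 = 23429.
x_4 = 23429^2 mod 49409 = 33460.
x_5 = 33460^2 mod 49409 = 13069.
x_6 = 13069^2 mod 49409 = 41257.
x_7 = 41257^2 mod 49409 = 49408.
x_7 ≡ −1, so 40563 is not a witness.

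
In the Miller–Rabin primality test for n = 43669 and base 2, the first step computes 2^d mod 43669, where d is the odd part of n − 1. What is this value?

19076

n − 1 = 43668 = 2^2 · 10917, so s = 2 and d = 10917.
Repeated squaring mod 43669: 2^1 ≡ 2, 2^2 ≡ 4, 2^4 ≡ 16, 2^8 ≡ 256, 2^16 ≡ 21867, 2^32 ≡ 33808, 2^64 ≡ 32127, 2^128 ≡ 27314, 2^256 ≡ 13400, 2^512 ≡ 36741, 2^1024 ≡ 4953, 2^2048 ≡ 33900, 2^4096 ≡ 16596, 2^8192 ≡ 6833.
10917 = 8192 + 2048 + 512 + 128 + 32 + 4 + 1, so 2^10917 ≡ 6833·33900·36741·27314·33808·16·2 ≡ 19076 (mod 43669).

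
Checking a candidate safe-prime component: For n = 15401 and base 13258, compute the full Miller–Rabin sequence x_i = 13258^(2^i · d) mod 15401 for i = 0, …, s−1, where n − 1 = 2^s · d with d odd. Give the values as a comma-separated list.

n − 1 = 15400 = 2^3 · 1925, so s = 3 and d = 1925.
x_0 = 13258^1925 mod 15401 = 3105.
x_1 = 3105^2 mod 15401 = 15400.
x_2 = 15400^2 mod 15401 = 1.

3105, 15400, 1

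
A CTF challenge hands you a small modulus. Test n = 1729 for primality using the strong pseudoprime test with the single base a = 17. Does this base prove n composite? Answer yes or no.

yes

n − 1 = 1728 = 2^6 · 27, so s = 6 and d = 27.
x_0 = 17^27 mod 1729 = 818.
x_0 is neither 1 nor 1728, so continue squaring.
x_1 = 818^2 mod 1729 = 1.
x_1 = 1 but x_0 ≠ ±1, a nontrivial square root of 1 — 17 is a witness and 1729 is composite.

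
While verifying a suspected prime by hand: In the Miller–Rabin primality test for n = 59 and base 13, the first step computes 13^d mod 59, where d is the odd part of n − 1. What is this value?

58

n − 1 = 58 = 2^1 · 29, so s = 1 and d = 29.
13^29 mod 59 = 58.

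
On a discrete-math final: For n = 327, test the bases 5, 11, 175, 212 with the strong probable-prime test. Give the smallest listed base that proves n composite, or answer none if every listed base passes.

n − 1 = 326 = 2^1 · 163, so s = 1 and d = 163.
Base 5: x_0 = 5^163 mod 327 = 5. x_0 ∉ {1, 326} and s = 1, so 5 is a Miller–Rabin witness and 327 is composite.
Base 11: x_0 = 11^163 mod 327 = 98. x_0 ∉ {1, 326} and s = 1, so 11 is a Miller–Rabin witness and 327 is composite.
Base 175: x_0 = 175^163 mod 327 = 175. x_0 ∉ {1, 326} and s = 1, so 175 is a Miller–Rabin witness and 327 is composite.
Base 212: x_0 = 212^163 mod 327 = 224. x_0 ∉ {1, 326} and s = 1, so 212 is a Miller–Rabin witness and 327 is composite.
The smallest witness among the given bases is 5.

5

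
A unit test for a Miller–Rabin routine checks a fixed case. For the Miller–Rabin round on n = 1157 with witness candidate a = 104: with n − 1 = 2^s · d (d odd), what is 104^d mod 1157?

n − 1 = 1156 = 2^2 · 289, so s = 2 and d = 289.
Repeated squaring mod 1157: 104^1 ≡ 104, 104^2 ≡ 403, 104^4 ≡ 429, 104^8 ≡ 78, 104^16 ≡ 299, 104^32 ≡ 312, 104^64 ≡ 156, 104^128 ≡ 39, 104^256 ≡ 364.
289 = 256 + 32 + 1, so 104^289 ≡ 364·312·104 ≡ 416 (mod 1157).

416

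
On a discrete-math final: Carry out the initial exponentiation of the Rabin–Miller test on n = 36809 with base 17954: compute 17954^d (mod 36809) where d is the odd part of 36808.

n − 1 = 36808 = 2^3 · 4601, so s = 3 and d = 4601.
17954^4601 mod 36809 = 11868.

11868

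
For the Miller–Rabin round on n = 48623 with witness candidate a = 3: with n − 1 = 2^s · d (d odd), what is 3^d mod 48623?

n − 1 = 48622 = 2^1 · 24311, so s = 1 and d = 24311.
3^24311 mod 48623 = 1.

1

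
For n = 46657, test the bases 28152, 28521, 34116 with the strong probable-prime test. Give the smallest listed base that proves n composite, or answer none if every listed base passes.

n − 1 = 46656 = 2^6 · 729, so s = 6 and d = 729.
Base 28152: x_0 = 28152^729 mod 46657 = 216. x_0 is neither 1 nor 46656, so continue squaring. x_1 = 216^2 mod 46657 = 46656. x_1 ≡ −1, so 28152 is not a witness.
Base 28521: x_0 = 28521^729 mod 46657 = 41508. x_0 is neither 1 nor 46656, so continue squaring. x_1 = 41508^2 mod 46657 = 11025. x_2 = 11025^2 mod 46657 = 9140. x_3 = 9140^2 mod 46657 = 23570. x_4 = 23570^2 mod 46657 = 1. x_4 = 1 but x_3 ≠ ±1, a nontrivial square root of 1 — 28521 is a witness and 46657 is composite.
Base 34116: x_0 = 34116^729 mod 46657 = 13129. x_0 is neither 1 nor 46656, so continue squaring. x_1 = 13129^2 mod 46657 = 19683. x_2 = 19683^2 mod 46657 = 27418. x_3 = 27418^2 mod 46657 = 9140. x_4 = 9140^2 mod 46657 = 23570. x_5 = 23570^2 mod 46657 = 1. x_5 = 1 but x_4 ≠ ±1, a nontrivial square root of 1 — 34116 is a witness and 46657 is composite.
The smallest witness among the given bases is 28521.

28521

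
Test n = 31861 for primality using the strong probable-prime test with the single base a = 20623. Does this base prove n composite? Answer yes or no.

n − 1 = 31860 = 2^2 · 7965, so s = 2 and d = 7965.
x_0 = 20623^7965 mod 31861 = 31860.
x_0 = 31860 ≡ −1, so 20623 is not a witness.

no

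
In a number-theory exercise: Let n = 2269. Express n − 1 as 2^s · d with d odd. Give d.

Halving: 2268 → 1134 → 567; 567 is odd.
So 2268 = 2^2 · 567.

567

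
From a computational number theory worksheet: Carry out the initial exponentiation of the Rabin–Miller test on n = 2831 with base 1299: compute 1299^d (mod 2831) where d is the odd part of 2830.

2272

n − 1 = 2830 = 2^1 · 1415, so s = 1 and d = 1415.
1299^1415 mod 2831 = 2272.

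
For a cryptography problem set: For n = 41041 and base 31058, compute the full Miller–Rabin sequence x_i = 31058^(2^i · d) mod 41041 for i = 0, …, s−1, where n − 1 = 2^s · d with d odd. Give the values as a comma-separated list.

3576, 24025, 1, 1

n − 1 = 41040 = 2^4 · 2565, so s = 4 and d = 2565.
x_0 = 31058^2565 mod 41041 = 3576.
x_1 = 3576^2 mod 41041 = 24025.
x_2 = 24025^2 mod 41041 = 1.
x_3 = 1^2 mod 41041 = 1.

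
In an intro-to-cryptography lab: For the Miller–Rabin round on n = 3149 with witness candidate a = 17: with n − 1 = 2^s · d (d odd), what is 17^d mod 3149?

2431

n − 1 = 3148 = 2^2 · 787, so s = 2 and d = 787.
17^787 mod 3149 = 2431.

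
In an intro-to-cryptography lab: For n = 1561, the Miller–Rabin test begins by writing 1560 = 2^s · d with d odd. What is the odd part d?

Halving: 1560 → 780 → 390 → 195; 195 is odd.
So 1560 = 2^3 · 195.

195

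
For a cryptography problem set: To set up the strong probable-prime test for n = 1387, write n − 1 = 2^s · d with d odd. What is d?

Halving: 1386 → 693; 693 is odd.
So 1386 = 2^1 · 693.

693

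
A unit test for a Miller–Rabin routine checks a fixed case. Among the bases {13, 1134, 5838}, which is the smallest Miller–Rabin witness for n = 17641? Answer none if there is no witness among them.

13

n − 1 = 17640 = 2^3 · 2205, so s = 3 and d = 2205.
Base 13: x_0 = 13^2205 mod 17641 = 14586. x_0 is neither 1 nor 17640, so continue squaring. x_1 = 14586^2 mod 17641 = 936. x_2 = 936^2 mod 17641 = 11687. Reached i = s−1 = 2 without hitting −1: 13 is a Miller–Rabin witness and 17641 is composite.
Base 1134: x_0 = 1134^2205 mod 17641 = 2432. x_0 is neither 1 nor 17640, so continue squaring. x_1 = 2432^2 mod 17641 = 4889. x_2 = 4889^2 mod 17641 = 16407. Reached i = s−1 = 2 without hitting −1: 1134 is a Miller–Rabin witness and 17641 is composite.
Base 5838: x_0 = 5838^2205 mod 17641 = 5071. x_0 is neither 1 nor 17640, so continue squaring. x_1 = 5071^2 mod 17641 = 12104. x_2 = 12104^2 mod 17641 = 15952. Reached i = s−1 = 2 without hitting −1: 5838 is a Miller–Rabin witness and 17641 is composite.
The smallest witness among the given bases is 13.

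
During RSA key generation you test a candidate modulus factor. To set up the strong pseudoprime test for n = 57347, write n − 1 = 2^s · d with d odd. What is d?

Halving: 57346 → 28673; 28673 is odd.
So 57346 = 2^1 · 28673.

28673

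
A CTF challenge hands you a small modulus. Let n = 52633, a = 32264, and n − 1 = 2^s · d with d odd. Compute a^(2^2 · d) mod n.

1

n − 1 = 52632 = 2^3 · 6579, so s = 3 and d = 6579.
x_0 = 32264^6579 mod 52633 = 41098.
x_1 = 41098^2 mod 52633 = 1.
x_2 = 1^2 mod 52633 = 1.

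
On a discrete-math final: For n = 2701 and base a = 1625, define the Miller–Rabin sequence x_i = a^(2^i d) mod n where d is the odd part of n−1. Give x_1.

n − 1 = 2700 = 2^2 · 675, so s = 2 and d = 675.
x_0 = 1625^675 mod 2701 = 1925.
x_1 = 1925^2 mod 2701 = 2554.

2554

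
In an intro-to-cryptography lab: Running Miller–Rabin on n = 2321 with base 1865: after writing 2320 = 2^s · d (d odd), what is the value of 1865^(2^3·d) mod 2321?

1849

n − 1 = 2320 = 2^4 · 145, so s = 4 and d = 145.
Repeated squaring mod 2321: 1865^1 ≡ 1865, 1865^2 ≡ 1367, 1865^4 ≡ 284, 1865^8 ≡ 1742, 1865^16 ≡ 1017, 1865^32 ≡ 1444, 1865^64 ≡ 878, 1865^128 ≡ 312.
145 = 128 + 16 + 1, so 1865^145 ≡ 312·1017·1865 ≡ 516 (mod 2321).
x_0 = 516.
x_1 = 516^2 mod 2321 = 1662.
x_2 = 1662^2 mod 2321 = 254.
x_3 = 254^2 mod 2321 = 1849.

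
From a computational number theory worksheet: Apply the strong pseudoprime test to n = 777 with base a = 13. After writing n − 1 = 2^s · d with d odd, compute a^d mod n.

412

n − 1 = 776 = 2^3 · 97, so s = 3 and d = 97.
13^97 mod 777 = 412.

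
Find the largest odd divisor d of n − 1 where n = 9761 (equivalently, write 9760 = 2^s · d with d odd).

Halving: 9760 → 4880 → 2440 → 1220 → 610 → 305; 305 is odd.
So 9760 = 2^5 · 305.

305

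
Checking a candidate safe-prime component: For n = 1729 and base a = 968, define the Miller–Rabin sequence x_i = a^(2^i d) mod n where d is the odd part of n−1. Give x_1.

1065

n − 1 = 1728 = 2^6 · 27, so s = 6 and d = 27.
x_0 = 968^27 mod 1729 = 645.
x_1 = 645^2 mod 1729 = 1065.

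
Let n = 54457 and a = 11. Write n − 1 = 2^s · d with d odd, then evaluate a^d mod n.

49509

n − 1 = 54456 = 2^3 · 6807, so s = 3 and d = 6807.
11^6807 mod 54457 = 49509.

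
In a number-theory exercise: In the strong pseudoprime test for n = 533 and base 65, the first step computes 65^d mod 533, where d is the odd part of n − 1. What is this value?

n − 1 = 532 = 2^2 · 133, so s = 2 and d = 133.
Repeated squaring mod 533: 65^1 ≡ 65, 65^2 ≡ 494, 65^4 ≡ 455, 65^8 ≡ 221, 65^16 ≡ 338, 65^32 ≡ 182, 65^64 ≡ 78, 65^128 ≡ 221.
133 = 128 + 4 + 1, so 65^133 ≡ 221·455·65 ≡ 429 (mod 533).

429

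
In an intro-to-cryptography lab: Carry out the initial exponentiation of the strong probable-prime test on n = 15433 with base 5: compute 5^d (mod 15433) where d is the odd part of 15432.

n − 1 = 15432 = 2^3 · 1929, so s = 3 and d = 1929.
5^1929 mod 15433 = 9909.

9909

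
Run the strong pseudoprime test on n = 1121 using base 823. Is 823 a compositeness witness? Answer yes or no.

yes

n − 1 = 1120 = 2^5 · 35, so s = 5 and d = 35.
x_0 = 823^35 mod 1121 = 510.
x_0 is neither 1 nor 1120, so continue squaring.
x_1 = 510^2 mod 1121 = 28.
x_2 = 28^2 mod 1121 = 784.
x_3 = 784^2 mod 1121 = 348.
x_4 = 348^2 mod 1121 = 36.
Reached i = s−1 = 4 without hitting −1: 823 is a Miller–Rabin witness and 1121 is composite.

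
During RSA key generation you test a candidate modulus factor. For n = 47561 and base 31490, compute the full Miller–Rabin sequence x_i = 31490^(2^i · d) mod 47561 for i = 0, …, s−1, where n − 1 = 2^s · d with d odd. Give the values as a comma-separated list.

n − 1 = 47560 = 2^3 · 5945, so s = 3 and d = 5945.
x_0 = 31490^5945 mod 47561 = 18497.
x_1 = 18497^2 mod 47561 = 32736.
x_2 = 32736^2 mod 47561 = 1244.

18497, 32736, 1244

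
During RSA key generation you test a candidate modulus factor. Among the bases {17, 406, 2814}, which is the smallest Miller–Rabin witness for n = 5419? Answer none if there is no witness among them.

none

n − 1 = 5418 = 2^1 · 2709, so s = 1 and d = 2709.
Base 17: x_0 = 17^2709 mod 5419 = 1. x_0 = 1, so 17 is not a witness.
Base 406: x_0 = 406^2709 mod 5419 = 1. x_0 = 1, so 406 is not a witness.
Base 2814: x_0 = 2814^2709 mod 5419 = 1. x_0 = 1, so 2814 is not a witness.
No listed base is a witness for 5419.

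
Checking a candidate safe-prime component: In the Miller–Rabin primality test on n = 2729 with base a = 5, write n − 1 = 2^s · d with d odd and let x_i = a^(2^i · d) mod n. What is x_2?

n − 1 = 2728 = 2^3 · 341, so s = 3 and d = 341.
x_0 = 5^341 mod 2729 = 1627.
x_1 = 1627^2 mod 2729 = 2728.
x_2 = 2728^2 mod 2729 = 1.

1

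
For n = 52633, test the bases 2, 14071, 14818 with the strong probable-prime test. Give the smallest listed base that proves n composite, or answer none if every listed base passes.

none

n − 1 = 52632 = 2^3 · 6579, so s = 3 and d = 6579.
Base 2: x_0 = 2^6579 mod 52633 = 1. x_0 = 1, so 2 is not a witness.
Base 14071: x_0 = 14071^6579 mod 52633 = 1. x_0 = 1, so 14071 is not a witness.
Base 14818: x_0 = 14818^6579 mod 52633 = 52632. x_0 = 52632 ≡ −1, so 14818 is not a witness.
No listed base is a witness for 52633.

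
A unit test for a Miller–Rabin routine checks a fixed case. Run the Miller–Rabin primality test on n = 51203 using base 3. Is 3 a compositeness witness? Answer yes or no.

n − 1 = 51202 = 2^1 · 25601, so s = 1 and d = 25601.
x_0 = 3^25601 mod 51203 = 1.
x_0 = 1, so 3 is not a witness.

no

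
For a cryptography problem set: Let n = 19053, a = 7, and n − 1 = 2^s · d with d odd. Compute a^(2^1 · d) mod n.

n − 1 = 19052 = 2^2 · 4763, so s = 2 and d = 4763.
Repeated squaring mod 19053: 7^1 ≡ 7, 7^2 ≡ 49, 7^4 ≡ 2401, 7^8 ≡ 10795, 7^16 ≡ 3877, 7^32 ≡ 17365, 7^64 ≡ 10447, 7^128 ≡ 4225, 7^256 ≡ 17017, 7^512 ≡ 10795, 7^1024 ≡ 3877, 7^2048 ≡ 17365, 7^4096 ≡ 10447.
4763 = 4096 + 512 + 128 + 16 + 8 + 2 + 1, so 7^4763 ≡ 10447·10795·4225·3877·10795·49·7 ≡ 4432 (mod 19053).
x_0 = 4432.
x_1 = 4432^2 mod 19053 = 18034.

18034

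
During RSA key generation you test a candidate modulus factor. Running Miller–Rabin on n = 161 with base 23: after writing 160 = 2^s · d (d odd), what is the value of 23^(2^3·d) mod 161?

23

n − 1 = 160 = 2^5 · 5, so s = 5 and d = 5.
By repeated squaring, 23^5 ≡ 46 (mod 161).
x_0 = 46.
x_1 = 46^2 mod 161 = 23.
x_2 = 23^2 mod 161 = 46.
x_3 = 46^2 mod 161 = 23.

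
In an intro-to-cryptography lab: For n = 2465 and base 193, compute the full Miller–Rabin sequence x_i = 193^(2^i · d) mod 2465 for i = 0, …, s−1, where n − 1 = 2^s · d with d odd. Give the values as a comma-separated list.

n − 1 = 2464 = 2^5 · 77, so s = 5 and d = 77.
x_0 = 193^77 mod 2465 = 1438.
x_1 = 1438^2 mod 2465 = 2174.
x_2 = 2174^2 mod 2465 = 871.
x_3 = 871^2 mod 2465 = 1886.
x_4 = 1886^2 mod 2465 = 1.

1438, 2174, 871, 1886, 1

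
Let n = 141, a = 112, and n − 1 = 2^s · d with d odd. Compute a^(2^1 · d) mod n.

n − 1 = 140 = 2^2 · 35, so s = 2 and d = 35.
x_0 = 112^35 mod 141 = 115.
x_1 = 115^2 mod 141 = 112.

112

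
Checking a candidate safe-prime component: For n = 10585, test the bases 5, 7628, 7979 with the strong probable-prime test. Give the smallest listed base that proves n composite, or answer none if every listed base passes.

5

n − 1 = 10584 = 2^3 · 1323, so s = 3 and d = 1323.
Base 5: x_0 = 5^1323 mod 10585 = 9395. x_0 is neither 1 nor 10584, so continue squaring. x_1 = 9395^2 mod 10585 = 8295. x_2 = 8295^2 mod 10585 = 4525. Reached i = s−1 = 2 without hitting −1: 5 is a Miller–Rabin witness and 10585 is composite.
Base 7628: x_0 = 7628^1323 mod 10585 = 6642. x_0 is neither 1 nor 10584, so continue squaring. x_1 = 6642^2 mod 10585 = 8469. x_2 = 8469^2 mod 10585 = 1. x_2 = 1 but x_1 ≠ ±1, a nontrivial square root of 1 — 7628 is a witness and 10585 is composite.
Base 7979: x_0 = 7979^1323 mod 10585 = 1304. x_0 is neither 1 nor 10584, so continue squaring. x_1 = 1304^2 mod 10585 = 6816. x_2 = 6816^2 mod 10585 = 291. Reached i = s−1 = 2 without hitting −1: 7979 is a Miller–Rabin witness and 10585 is composite.
The smallest witness among the given bases is 5.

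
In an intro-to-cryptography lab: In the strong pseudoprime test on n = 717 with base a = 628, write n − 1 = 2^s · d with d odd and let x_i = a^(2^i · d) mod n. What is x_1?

628

n − 1 = 716 = 2^2 · 179, so s = 2 and d = 179.
x_0 = 628^179 mod 717 = 349.
x_1 = 349^2 mod 717 = 628.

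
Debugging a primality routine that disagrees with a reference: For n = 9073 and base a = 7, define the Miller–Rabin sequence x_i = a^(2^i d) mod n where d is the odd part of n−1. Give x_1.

n − 1 = 9072 = 2^4 · 567, so s = 4 and d = 567.
Repeated squaring mod 9073: 7^1 ≡ 7, 7^2 ≡ 49, 7^4 ≡ 2401, 7^8 ≡ 3446, 7^16 ≡ 7432, 7^32 ≡ 7273, 7^64 ≡ 939, 7^128 ≡ 1640, 7^256 ≡ 3992, 7^512 ≡ 3876.
567 = 512 + 32 + 16 + 4 + 2 + 1, so 7^567 ≡ 3876·7273·7432·2401·49·7 ≡ 773 (mod 9073).
x_0 = 773.
x_1 = 773^2 mod 9073 = 7784.

7784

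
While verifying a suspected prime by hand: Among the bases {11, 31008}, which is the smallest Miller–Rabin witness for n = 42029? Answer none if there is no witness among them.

n − 1 = 42028 = 2^2 · 10507, so s = 2 and d = 10507.
Base 11: x_0 = 11^10507 mod 42029 = 14263. x_0 is neither 1 nor 42028, so continue squaring. x_1 = 14263^2 mod 42029 = 12809. Reached i = s−1 = 1 without hitting −1: 11 is a Miller–Rabin witness and 42029 is composite.
Base 31008: x_0 = 31008^10507 mod 42029 = 17358. x_0 is neither 1 nor 42028, so continue squaring. x_1 = 17358^2 mod 42029 = 36292. Reached i = s−1 = 1 without hitting −1: 31008 is a Miller–Rabin witness and 42029 is composite.
The smallest witness among the given bases is 11.

11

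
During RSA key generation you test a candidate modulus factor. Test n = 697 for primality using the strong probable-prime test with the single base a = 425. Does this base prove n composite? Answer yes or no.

n − 1 = 696 = 2^3 · 87, so s = 3 and d = 87.
x_0 = 425^87 mod 697 = 34.
x_0 is neither 1 nor 696, so continue squaring.
x_1 = 34^2 mod 697 = 459.
x_2 = 459^2 mod 697 = 187.
Reached i = s−1 = 2 without hitting −1: 425 is a Miller–Rabin witness and 697 is composite.

yes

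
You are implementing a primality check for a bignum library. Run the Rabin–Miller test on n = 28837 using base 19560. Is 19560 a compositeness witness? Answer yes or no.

no

n − 1 = 28836 = 2^2 · 7209, so s = 2 and d = 7209.
x_0 = 19560^7209 mod 28837 = 28300.
x_0 is neither 1 nor 28836, so continue squaring.
x_1 = 28300^2 mod 28837 = 28836.
x_1 ≡ −1, so 19560 is not a witness.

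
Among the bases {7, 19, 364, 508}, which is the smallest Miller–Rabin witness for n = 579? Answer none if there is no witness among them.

7

n − 1 = 578 = 2^1 · 289, so s = 1 and d = 289.
Base 7: x_0 = 7^289 mod 579 = 7. x_0 ∉ {1, 578} and s = 1, so 7 is a Miller–Rabin witness and 579 is composite.
Base 19: x_0 = 19^289 mod 579 = 367. x_0 ∉ {1, 578} and s = 1, so 19 is a Miller–Rabin witness and 579 is composite.
Base 364: x_0 = 364^289 mod 579 = 22. x_0 ∉ {1, 578} and s = 1, so 364 is a Miller–Rabin witness and 579 is composite.
Base 508: x_0 = 508^289 mod 579 = 457. x_0 ∉ {1, 578} and s = 1, so 508 is a Miller–Rabin witness and 579 is composite.
The smallest witness among the given bases is 7.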